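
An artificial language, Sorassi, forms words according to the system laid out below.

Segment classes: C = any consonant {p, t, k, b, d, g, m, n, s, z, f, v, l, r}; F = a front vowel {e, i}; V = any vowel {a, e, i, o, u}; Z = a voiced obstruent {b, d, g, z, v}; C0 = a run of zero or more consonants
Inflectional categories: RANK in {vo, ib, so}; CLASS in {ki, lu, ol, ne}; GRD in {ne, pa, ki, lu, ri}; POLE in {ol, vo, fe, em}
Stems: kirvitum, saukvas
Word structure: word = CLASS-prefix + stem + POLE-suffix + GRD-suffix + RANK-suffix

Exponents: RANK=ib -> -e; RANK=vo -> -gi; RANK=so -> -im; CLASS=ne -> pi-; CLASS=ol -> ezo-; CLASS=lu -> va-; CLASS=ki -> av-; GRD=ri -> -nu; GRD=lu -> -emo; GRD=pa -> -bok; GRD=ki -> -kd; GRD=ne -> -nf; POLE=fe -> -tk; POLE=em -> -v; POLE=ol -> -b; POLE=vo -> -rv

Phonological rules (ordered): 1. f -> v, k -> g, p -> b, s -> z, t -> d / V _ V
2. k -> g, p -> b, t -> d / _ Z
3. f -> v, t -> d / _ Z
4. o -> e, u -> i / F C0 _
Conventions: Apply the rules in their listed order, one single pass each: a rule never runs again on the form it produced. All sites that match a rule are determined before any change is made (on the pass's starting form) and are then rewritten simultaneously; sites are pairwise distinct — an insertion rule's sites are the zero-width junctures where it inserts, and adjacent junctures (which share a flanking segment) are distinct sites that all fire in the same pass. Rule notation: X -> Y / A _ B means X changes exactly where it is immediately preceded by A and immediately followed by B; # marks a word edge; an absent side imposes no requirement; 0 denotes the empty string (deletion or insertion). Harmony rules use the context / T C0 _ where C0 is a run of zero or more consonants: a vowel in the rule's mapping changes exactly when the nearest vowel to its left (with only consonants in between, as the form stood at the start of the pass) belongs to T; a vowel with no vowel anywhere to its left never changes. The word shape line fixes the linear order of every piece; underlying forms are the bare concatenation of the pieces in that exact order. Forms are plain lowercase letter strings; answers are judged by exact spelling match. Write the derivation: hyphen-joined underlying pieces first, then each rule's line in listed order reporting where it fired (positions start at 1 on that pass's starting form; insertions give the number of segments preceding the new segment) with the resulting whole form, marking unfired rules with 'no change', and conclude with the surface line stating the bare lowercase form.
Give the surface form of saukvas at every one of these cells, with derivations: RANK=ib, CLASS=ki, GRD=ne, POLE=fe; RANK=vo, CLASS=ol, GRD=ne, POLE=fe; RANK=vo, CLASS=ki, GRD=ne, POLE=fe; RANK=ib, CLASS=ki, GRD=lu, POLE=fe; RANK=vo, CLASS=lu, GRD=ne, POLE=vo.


cell RANK=ib, CLASS=ki, GRD=ne, POLE=fe:
underlying: av-saukvas-tk-nf-e
1. f -> v, k -> g, p -> b, s -> z, t -> d / V _ V: no change
2. k -> g, p -> b, t -> d / _ Z: fires at position(s) 6: avsaugvastknfe
3. f -> v, t -> d / _ Z: no change
4. o -> e, u -> i / F C0 _: no change
surface: avsaugvastknfe

cell RANK=vo, CLASS=ol, GRD=ne, POLE=fe:
underlying: ezo-saukvas-tk-nf-gi
1. f -> v, k -> g, p -> b, s -> z, t -> d / V _ V: fires at position(s) 4: ezozaukvastknfgi
2. k -> g, p -> b, t -> d / _ Z: fires at position(s) 7: ezozaugvastknfgi
3. f -> v, t -> d / _ Z: fires at position(s) 14: ezozaugvastknvgi
4. o -> e, u -> i / F C0 _: fires at position(s) 3: ezezaugvastknvgi
surface: ezezaugvastknvgi

cell RANK=vo, CLASS=ki, GRD=ne, POLE=fe:
underlying: av-saukvas-tk-nf-gi
1. f -> v, k -> g, p -> b, s -> z, t -> d / V _ V: no change
2. k -> g, p -> b, t -> d / _ Z: fires at position(s) 6: avsaugvastknfgi
3. f -> v, t -> d / _ Z: fires at position(s) 13: avsaugvastknvgi
4. o -> e, u -> i / F C0 _: no change
surface: avsaugvastknvgi

cell RANK=ib, CLASS=ki, GRD=lu, POLE=fe:
underlying: av-saukvas-tk-emo-e
1. f -> v, k -> g, p -> b, s -> z, t -> d / V _ V: no change
2. k -> g, p -> b, t -> d / _ Z: fires at position(s) 6: avsaugvastkemoe
3. f -> v, t -> d / _ Z: no change
4. o -> e, u -> i / F C0 _: fires at position(s) 14: avsaugvastkemee
surface: avsaugvastkemee

cell RANK=vo, CLASS=lu, GRD=ne, POLE=vo:
underlying: va-saukvas-rv-nf-gi
1. f -> v, k -> g, p -> b, s -> z, t -> d / V _ V: fires at position(s) 3: vazaukvasrvnfgi
2. k -> g, p -> b, t -> d / _ Z: fires at position(s) 6: vazaugvasrvnfgi
3. f -> v, t -> d / _ Z: fires at position(s) 13: vazaugvasrvnvgi
4. o -> e, u -> i / F C0 _: no change
surface: vazaugvasrvnvgi


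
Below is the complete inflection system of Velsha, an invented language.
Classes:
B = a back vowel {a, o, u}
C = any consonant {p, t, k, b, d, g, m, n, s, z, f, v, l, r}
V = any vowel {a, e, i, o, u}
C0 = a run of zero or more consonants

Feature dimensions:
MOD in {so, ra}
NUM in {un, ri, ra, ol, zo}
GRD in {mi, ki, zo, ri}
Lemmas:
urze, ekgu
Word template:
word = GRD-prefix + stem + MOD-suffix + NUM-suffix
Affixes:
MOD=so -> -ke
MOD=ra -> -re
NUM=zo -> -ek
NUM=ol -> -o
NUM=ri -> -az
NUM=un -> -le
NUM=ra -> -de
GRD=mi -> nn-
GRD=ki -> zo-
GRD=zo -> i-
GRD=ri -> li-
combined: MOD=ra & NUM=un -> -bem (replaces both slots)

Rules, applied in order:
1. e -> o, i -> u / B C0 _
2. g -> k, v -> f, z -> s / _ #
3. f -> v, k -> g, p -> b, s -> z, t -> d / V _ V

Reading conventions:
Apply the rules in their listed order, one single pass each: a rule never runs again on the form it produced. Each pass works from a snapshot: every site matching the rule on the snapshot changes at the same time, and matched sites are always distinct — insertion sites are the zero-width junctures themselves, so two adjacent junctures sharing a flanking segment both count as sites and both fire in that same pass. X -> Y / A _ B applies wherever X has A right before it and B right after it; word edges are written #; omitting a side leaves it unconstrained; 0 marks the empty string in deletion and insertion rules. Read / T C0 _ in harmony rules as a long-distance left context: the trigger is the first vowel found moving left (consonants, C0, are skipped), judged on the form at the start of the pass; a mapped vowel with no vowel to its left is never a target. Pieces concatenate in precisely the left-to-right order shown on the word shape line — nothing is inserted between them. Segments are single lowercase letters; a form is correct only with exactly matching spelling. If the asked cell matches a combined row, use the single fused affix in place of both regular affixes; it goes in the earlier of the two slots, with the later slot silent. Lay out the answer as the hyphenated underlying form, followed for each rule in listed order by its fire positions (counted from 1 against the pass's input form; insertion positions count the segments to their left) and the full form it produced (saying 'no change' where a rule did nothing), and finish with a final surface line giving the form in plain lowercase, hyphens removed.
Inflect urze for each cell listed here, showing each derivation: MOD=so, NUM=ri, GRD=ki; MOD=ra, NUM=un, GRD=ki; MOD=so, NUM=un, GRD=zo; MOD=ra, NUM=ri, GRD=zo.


cell MOD=so, NUM=ri, GRD=ki:
underlying: zo-urze-ke-az
1. e -> o, i -> u / B C0 _: fires at position(s) 6: zourzokeaz
2. g -> k, v -> f, z -> s / _ #: fires at position(s) 10: zourzokeas
3. f -> v, k -> g, p -> b, s -> z, t -> d / V _ V: fires at position(s) 7: zourzogeas
surface: zourzogeas

cell MOD=ra, NUM=un, GRD=ki:
underlying: zo-urze-bem
1. e -> o, i -> u / B C0 _: fires at position(s) 6: zourzobem
2. g -> k, v -> f, z -> s / _ #: no change
3. f -> v, k -> g, p -> b, s -> z, t -> d / V _ V: no change
surface: zourzobem

cell MOD=so, NUM=un, GRD=zo:
underlying: i-urze-ke-le
1. e -> o, i -> u / B C0 _: fires at position(s) 5: iurzokele
2. g -> k, v -> f, z -> s / _ #: no change
3. f -> v, k -> g, p -> b, s -> z, t -> d / V _ V: fires at position(s) 6: iurzogele
surface: iurzogele

cell MOD=ra, NUM=ri, GRD=zo:
underlying: i-urze-re-az
1. e -> o, i -> u / B C0 _: fires at position(s) 5: iurzoreaz
2. g -> k, v -> f, z -> s / _ #: fires at position(s) 9: iurzoreas
3. f -> v, k -> g, p -> b, s -> z, t -> d / V _ V: no change
surface: iurzoreas


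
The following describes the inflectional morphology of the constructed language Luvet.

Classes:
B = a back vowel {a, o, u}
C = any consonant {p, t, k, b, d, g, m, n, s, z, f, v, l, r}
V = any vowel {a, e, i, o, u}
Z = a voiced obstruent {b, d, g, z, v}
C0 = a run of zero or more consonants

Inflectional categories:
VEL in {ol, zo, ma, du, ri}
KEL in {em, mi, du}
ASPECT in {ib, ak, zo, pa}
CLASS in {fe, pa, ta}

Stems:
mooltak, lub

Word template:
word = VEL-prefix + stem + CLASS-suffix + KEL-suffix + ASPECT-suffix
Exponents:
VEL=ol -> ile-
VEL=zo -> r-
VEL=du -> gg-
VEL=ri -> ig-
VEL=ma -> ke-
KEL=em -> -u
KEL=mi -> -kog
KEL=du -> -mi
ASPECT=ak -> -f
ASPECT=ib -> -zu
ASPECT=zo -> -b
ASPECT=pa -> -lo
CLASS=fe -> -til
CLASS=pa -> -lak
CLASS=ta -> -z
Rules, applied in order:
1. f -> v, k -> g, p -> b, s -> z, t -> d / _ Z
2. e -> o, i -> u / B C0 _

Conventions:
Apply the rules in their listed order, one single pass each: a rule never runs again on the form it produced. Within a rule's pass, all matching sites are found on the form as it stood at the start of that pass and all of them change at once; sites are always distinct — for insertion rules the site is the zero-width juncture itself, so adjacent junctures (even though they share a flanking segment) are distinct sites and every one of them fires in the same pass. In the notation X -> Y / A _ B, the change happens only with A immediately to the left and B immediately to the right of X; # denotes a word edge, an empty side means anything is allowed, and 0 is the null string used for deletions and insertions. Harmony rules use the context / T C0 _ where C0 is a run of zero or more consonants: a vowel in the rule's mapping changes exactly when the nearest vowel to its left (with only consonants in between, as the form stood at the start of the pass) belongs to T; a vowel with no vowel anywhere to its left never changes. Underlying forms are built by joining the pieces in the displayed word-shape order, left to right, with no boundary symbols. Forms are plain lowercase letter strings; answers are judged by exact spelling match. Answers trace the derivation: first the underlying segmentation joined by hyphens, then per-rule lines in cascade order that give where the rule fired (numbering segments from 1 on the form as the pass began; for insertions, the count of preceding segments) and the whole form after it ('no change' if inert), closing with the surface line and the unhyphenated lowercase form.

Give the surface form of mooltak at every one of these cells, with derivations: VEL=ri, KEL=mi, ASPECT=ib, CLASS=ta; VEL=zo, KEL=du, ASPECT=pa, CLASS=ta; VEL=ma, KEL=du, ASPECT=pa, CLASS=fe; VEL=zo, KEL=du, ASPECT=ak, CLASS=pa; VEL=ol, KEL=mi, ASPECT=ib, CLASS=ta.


cell VEL=ri, KEL=mi, ASPECT=ib, CLASS=ta:
underlying: ig-mooltak-z-kog-zu
1. f -> v, k -> g, p -> b, s -> z, t -> d / _ Z: fires at position(s) 9: igmooltagzkogzu
2. e -> o, i -> u / B C0 _: no change
surface: igmooltagzkogzu

cell VEL=zo, KEL=du, ASPECT=pa, CLASS=ta:
underlying: r-mooltak-z-mi-lo
1. f -> v, k -> g, p -> b, s -> z, t -> d / _ Z: fires at position(s) 8: rmooltagzmilo
2. e -> o, i -> u / B C0 _: fires at position(s) 11: rmooltagzmulo
surface: rmooltagzmulo

cell VEL=ma, KEL=du, ASPECT=pa, CLASS=fe:
underlying: ke-mooltak-til-mi-lo
1. f -> v, k -> g, p -> b, s -> z, t -> d / _ Z: no change
2. e -> o, i -> u / B C0 _: fires at position(s) 11: kemooltaktulmilo
surface: kemooltaktulmilo

cell VEL=zo, KEL=du, ASPECT=ak, CLASS=pa:
underlying: r-mooltak-lak-mi-f
1. f -> v, k -> g, p -> b, s -> z, t -> d / _ Z: no change
2. e -> o, i -> u / B C0 _: fires at position(s) 13: rmooltaklakmuf
surface: rmooltaklakmuf

cell VEL=ol, KEL=mi, ASPECT=ib, CLASS=ta:
underlying: ile-mooltak-z-kog-zu
1. f -> v, k -> g, p -> b, s -> z, t -> d / _ Z: fires at position(s) 10: ilemooltagzkogzu
2. e -> o, i -> u / B C0 _: no change
surface: ilemooltagzkogzu


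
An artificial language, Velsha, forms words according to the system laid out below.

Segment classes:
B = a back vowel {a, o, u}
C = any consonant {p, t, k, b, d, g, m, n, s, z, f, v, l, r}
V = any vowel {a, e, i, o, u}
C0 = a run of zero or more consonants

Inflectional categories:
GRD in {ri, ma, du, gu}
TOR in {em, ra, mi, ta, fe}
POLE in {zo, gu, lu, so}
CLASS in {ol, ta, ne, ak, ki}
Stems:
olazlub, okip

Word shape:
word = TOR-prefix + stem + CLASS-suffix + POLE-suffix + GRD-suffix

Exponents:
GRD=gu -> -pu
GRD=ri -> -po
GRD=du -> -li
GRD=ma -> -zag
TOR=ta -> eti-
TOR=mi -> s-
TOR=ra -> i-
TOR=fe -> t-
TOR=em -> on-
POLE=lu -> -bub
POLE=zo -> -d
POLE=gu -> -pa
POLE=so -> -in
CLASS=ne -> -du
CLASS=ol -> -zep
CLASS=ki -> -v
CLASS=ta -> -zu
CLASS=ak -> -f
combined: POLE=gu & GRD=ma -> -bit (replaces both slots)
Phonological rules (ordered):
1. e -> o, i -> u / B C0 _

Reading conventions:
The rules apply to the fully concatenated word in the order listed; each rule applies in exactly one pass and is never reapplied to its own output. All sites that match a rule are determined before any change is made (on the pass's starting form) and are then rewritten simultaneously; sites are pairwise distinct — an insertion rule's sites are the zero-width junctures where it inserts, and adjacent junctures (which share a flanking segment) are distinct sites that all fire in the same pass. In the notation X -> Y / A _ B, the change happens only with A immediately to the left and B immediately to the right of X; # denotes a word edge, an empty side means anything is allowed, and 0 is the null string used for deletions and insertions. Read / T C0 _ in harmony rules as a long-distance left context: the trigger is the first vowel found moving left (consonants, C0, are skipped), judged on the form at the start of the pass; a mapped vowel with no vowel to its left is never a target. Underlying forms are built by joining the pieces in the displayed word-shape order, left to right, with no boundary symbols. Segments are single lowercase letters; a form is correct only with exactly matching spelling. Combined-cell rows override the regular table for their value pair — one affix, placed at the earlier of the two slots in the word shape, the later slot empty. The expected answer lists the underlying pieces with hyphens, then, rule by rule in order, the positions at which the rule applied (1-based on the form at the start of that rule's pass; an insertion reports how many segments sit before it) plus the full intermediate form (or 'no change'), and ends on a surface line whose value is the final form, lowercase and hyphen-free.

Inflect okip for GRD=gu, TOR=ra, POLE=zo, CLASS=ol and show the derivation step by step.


underlying: i-okip-zep-d-pu
1. e -> o, i -> u / B C0 _: fires at position(s) 4: iokupzepdpu
surface: iokupzepdpu


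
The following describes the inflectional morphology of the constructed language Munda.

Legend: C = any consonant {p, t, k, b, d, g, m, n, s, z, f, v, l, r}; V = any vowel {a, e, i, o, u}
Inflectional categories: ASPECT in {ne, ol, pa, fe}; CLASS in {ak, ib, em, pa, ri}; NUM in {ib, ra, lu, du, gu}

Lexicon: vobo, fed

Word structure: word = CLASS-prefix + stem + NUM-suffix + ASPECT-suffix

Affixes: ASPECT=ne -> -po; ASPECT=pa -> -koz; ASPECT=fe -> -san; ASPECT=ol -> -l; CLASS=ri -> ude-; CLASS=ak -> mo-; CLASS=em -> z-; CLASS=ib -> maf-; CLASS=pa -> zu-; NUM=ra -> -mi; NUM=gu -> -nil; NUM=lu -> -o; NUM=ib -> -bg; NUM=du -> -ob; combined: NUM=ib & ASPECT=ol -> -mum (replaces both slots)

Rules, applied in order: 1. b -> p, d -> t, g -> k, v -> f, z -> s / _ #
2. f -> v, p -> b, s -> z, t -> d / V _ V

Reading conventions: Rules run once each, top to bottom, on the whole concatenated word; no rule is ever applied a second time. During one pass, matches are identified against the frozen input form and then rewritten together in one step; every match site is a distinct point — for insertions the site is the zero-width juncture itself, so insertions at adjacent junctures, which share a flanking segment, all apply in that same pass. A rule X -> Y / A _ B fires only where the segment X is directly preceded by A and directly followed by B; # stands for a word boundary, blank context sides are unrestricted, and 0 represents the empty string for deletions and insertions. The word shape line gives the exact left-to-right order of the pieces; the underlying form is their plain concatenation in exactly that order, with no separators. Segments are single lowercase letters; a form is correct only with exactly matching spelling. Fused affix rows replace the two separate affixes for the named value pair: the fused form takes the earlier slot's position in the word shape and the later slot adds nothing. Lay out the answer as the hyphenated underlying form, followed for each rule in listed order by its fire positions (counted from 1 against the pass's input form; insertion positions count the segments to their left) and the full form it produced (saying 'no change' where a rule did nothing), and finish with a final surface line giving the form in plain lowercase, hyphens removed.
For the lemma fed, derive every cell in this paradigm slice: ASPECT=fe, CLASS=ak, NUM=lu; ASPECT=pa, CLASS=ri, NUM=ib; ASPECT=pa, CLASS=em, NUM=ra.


cell ASPECT=fe, CLASS=ak, NUM=lu:
underlying: mo-fed-o-san
1. b -> p, d -> t, g -> k, v -> f, z -> s / _ #: no change
2. f -> v, p -> b, s -> z, t -> d / V _ V: fires at position(s) 3, 7: movedozan
surface: movedozan

cell ASPECT=pa, CLASS=ri, NUM=ib:
underlying: ude-fed-bg-koz
1. b -> p, d -> t, g -> k, v -> f, z -> s / _ #: fires at position(s) 11: udefedbgkos
2. f -> v, p -> b, s -> z, t -> d / V _ V: fires at position(s) 4: udevedbgkos
surface: udevedbgkos

cell ASPECT=pa, CLASS=em, NUM=ra:
underlying: z-fed-mi-koz
1. b -> p, d -> t, g -> k, v -> f, z -> s / _ #: fires at position(s) 9: zfedmikos
2. f -> v, p -> b, s -> z, t -> d / V _ V: no change
surface: zfedmikos


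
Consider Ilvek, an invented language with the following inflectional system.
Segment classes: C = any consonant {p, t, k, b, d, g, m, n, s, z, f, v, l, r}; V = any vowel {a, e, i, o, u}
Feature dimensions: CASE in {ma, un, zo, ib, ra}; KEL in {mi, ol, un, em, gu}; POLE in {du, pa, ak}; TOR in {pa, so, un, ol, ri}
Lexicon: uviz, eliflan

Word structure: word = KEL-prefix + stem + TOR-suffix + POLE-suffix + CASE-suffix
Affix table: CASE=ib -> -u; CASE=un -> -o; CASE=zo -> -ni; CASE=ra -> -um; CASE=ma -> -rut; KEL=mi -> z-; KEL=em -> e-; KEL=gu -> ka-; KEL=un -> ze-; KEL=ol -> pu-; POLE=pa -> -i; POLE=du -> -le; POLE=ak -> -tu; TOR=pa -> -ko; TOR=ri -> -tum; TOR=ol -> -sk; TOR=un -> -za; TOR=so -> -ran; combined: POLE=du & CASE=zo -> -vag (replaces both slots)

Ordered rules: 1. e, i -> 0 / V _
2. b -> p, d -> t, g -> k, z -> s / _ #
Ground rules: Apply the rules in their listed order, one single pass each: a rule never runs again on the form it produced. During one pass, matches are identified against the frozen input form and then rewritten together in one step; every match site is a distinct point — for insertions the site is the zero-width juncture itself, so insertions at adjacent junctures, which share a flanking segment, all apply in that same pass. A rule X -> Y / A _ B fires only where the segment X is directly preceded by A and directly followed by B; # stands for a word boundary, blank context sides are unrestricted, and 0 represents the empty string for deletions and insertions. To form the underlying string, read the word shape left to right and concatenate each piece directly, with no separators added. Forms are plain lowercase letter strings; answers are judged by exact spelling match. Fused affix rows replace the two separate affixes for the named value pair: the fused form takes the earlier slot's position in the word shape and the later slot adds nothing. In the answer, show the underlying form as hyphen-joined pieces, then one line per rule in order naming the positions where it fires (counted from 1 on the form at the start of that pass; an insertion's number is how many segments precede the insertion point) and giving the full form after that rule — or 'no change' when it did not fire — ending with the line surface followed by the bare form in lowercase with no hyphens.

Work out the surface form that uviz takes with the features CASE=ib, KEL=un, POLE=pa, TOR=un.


underlying: ze-uviz-za-i-u
1. e, i -> 0 / V _: fires at position(s) 9: zeuvizzau
2. b -> p, d -> t, g -> k, z -> s / _ #: no change
surface: zeuvizzau


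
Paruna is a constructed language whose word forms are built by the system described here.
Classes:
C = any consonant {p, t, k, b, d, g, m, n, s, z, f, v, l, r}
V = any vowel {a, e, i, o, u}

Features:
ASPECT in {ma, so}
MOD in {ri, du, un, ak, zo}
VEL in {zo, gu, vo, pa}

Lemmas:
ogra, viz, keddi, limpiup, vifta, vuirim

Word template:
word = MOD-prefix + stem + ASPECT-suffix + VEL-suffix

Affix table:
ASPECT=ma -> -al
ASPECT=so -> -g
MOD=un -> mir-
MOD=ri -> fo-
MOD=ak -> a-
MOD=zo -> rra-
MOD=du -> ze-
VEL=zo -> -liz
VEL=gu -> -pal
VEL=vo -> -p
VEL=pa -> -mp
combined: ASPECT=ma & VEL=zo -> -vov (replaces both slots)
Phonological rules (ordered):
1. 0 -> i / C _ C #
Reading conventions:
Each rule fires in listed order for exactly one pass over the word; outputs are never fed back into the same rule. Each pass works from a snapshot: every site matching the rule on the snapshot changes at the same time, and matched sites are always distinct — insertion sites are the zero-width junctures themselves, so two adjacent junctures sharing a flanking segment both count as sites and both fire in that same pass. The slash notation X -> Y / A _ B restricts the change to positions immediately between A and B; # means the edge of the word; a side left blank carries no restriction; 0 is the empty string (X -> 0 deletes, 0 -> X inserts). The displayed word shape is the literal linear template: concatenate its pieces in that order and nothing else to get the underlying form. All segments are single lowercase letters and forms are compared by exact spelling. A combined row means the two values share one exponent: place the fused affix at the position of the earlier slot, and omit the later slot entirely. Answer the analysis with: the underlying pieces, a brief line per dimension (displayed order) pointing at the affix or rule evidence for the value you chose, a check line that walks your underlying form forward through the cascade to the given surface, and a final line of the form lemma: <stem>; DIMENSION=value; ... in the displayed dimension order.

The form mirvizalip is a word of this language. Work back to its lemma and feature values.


underlying: mir-viz-al-p
ASPECT=ma - signalled by the affix -al
MOD=un - signalled by the affix mir-
VEL=vo - signalled by the affix -p
check: mirvizalp -> mirvizalip
lemma: viz; ASPECT=ma; MOD=un; VEL=vo


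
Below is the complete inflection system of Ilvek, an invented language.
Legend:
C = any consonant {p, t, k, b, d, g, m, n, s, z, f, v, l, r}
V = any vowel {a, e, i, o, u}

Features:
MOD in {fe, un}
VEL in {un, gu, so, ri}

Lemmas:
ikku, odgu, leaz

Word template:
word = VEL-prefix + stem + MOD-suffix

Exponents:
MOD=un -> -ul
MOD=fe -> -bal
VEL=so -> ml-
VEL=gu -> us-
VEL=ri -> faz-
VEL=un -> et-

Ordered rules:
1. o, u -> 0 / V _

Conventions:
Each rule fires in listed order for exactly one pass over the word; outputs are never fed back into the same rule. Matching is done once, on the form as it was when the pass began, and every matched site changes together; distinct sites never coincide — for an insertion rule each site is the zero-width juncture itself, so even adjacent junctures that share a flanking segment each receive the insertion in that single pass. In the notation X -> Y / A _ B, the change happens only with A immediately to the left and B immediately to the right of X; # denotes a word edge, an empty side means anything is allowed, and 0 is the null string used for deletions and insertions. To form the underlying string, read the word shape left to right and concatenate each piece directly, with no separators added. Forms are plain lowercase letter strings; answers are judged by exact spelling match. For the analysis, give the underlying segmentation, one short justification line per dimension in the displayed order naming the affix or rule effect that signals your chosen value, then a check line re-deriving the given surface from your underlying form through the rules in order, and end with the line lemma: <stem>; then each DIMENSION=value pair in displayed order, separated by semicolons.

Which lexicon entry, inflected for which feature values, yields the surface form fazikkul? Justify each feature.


underlying: faz-ikku-ul
MOD=un - signalled by the affix -ul
VEL=ri - signalled by the affix faz-
check: fazikkuul -> fazikkul
lemma: ikku; MOD=un; VEL=ri


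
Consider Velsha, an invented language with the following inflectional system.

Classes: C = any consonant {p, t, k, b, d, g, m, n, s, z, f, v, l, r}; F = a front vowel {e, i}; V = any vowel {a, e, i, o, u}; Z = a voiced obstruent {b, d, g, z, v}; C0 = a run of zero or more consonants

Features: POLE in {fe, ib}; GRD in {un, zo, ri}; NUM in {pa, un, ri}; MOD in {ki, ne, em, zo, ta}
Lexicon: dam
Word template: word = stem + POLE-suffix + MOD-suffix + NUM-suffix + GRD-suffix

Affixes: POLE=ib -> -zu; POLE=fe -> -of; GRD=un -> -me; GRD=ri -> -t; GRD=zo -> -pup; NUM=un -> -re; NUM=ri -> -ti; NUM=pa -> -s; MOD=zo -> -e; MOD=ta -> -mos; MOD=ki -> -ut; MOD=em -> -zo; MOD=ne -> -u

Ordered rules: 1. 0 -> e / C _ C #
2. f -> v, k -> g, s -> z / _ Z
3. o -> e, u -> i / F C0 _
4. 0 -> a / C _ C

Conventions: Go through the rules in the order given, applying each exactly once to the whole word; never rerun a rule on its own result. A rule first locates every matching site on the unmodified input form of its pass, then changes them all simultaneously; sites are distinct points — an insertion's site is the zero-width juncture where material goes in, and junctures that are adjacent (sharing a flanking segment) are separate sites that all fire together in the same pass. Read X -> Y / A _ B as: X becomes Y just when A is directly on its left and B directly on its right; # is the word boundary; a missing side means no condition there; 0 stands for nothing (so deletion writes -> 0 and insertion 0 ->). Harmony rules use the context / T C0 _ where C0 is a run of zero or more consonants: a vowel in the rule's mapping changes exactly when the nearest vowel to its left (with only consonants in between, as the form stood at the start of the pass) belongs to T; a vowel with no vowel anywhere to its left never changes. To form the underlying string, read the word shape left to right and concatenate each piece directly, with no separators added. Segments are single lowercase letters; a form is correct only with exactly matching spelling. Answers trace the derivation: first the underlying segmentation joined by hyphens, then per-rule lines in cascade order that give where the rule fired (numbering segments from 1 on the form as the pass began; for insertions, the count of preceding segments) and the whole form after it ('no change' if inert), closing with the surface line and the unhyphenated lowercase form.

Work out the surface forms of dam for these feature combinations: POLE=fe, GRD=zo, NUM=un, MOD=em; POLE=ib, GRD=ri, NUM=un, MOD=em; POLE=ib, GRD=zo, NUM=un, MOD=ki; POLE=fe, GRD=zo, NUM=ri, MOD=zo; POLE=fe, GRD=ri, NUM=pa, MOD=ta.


cell POLE=fe, GRD=zo, NUM=un, MOD=em:
underlying: dam-of-zo-re-pup
1. 0 -> e / C _ C #: no change
2. f -> v, k -> g, s -> z / _ Z: fires at position(s) 5: damovzorepup
3. o -> e, u -> i / F C0 _: fires at position(s) 11: damovzorepip
4. 0 -> a / C _ C: inserts after position(s) 5: damovazorepip
surface: damovazorepip

cell POLE=ib, GRD=ri, NUM=un, MOD=em:
underlying: dam-zu-zo-re-t
1. 0 -> e / C _ C #: no change
2. f -> v, k -> g, s -> z / _ Z: no change
3. o -> e, u -> i / F C0 _: no change
4. 0 -> a / C _ C: inserts after position(s) 3: damazuzoret
surface: damazuzoret

cell POLE=ib, GRD=zo, NUM=un, MOD=ki:
underlying: dam-zu-ut-re-pup
1. 0 -> e / C _ C #: no change
2. f -> v, k -> g, s -> z / _ Z: no change
3. o -> e, u -> i / F C0 _: fires at position(s) 11: damzuutrepip
4. 0 -> a / C _ C: inserts after position(s) 3, 7: damazuutarepip
surface: damazuutarepip

cell POLE=fe, GRD=zo, NUM=ri, MOD=zo:
underlying: dam-of-e-ti-pup
1. 0 -> e / C _ C #: no change
2. f -> v, k -> g, s -> z / _ Z: no change
3. o -> e, u -> i / F C0 _: fires at position(s) 10: damofetipip
4. 0 -> a / C _ C: no change
surface: damofetipip

cell POLE=fe, GRD=ri, NUM=pa, MOD=ta:
underlying: dam-of-mos-s-t
1. 0 -> e / C _ C #: inserts after position(s) 9: damofmosset
2. f -> v, k -> g, s -> z / _ Z: no change
3. o -> e, u -> i / F C0 _: no change
4. 0 -> a / C _ C: inserts after position(s) 5, 8: damofamosaset
surface: damofamosaset


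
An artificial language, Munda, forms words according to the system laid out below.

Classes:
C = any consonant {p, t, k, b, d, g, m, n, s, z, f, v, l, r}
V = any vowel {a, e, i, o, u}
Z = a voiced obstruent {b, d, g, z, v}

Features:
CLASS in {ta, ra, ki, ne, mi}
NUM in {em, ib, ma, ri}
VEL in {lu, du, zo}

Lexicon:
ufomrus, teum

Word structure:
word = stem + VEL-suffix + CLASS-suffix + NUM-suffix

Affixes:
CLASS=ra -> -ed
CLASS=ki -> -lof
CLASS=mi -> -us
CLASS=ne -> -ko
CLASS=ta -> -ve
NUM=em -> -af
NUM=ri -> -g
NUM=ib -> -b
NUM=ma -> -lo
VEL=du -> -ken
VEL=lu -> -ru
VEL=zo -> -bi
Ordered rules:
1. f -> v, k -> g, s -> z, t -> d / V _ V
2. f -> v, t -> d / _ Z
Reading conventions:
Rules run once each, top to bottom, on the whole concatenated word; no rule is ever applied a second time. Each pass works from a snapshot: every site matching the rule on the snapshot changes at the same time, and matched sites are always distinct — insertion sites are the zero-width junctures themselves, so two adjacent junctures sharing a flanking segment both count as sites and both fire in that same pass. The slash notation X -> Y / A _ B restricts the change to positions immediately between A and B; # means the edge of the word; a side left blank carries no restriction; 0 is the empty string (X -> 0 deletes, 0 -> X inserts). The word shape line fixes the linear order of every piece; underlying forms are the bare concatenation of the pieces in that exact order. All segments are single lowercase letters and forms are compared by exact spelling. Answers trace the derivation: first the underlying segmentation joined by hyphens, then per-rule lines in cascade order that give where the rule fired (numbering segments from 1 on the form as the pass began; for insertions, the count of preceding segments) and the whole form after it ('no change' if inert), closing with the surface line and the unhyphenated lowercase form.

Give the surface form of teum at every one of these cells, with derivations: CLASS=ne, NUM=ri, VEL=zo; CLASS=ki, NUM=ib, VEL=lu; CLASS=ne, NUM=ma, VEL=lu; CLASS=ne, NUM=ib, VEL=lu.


cell CLASS=ne, NUM=ri, VEL=zo:
underlying: teum-bi-ko-g
1. f -> v, k -> g, s -> z, t -> d / V _ V: fires at position(s) 7: teumbigog
2. f -> v, t -> d / _ Z: no change
surface: teumbigog

cell CLASS=ki, NUM=ib, VEL=lu:
underlying: teum-ru-lof-b
1. f -> v, k -> g, s -> z, t -> d / V _ V: no change
2. f -> v, t -> d / _ Z: fires at position(s) 9: teumrulovb
surface: teumrulovb

cell CLASS=ne, NUM=ma, VEL=lu:
underlying: teum-ru-ko-lo
1. f -> v, k -> g, s -> z, t -> d / V _ V: fires at position(s) 7: teumrugolo
2. f -> v, t -> d / _ Z: no change
surface: teumrugolo

cell CLASS=ne, NUM=ib, VEL=lu:
underlying: teum-ru-ko-b
1. f -> v, k -> g, s -> z, t -> d / V _ V: fires at position(s) 7: teumrugob
2. f -> v, t -> d / _ Z: no change
surface: teumrugob


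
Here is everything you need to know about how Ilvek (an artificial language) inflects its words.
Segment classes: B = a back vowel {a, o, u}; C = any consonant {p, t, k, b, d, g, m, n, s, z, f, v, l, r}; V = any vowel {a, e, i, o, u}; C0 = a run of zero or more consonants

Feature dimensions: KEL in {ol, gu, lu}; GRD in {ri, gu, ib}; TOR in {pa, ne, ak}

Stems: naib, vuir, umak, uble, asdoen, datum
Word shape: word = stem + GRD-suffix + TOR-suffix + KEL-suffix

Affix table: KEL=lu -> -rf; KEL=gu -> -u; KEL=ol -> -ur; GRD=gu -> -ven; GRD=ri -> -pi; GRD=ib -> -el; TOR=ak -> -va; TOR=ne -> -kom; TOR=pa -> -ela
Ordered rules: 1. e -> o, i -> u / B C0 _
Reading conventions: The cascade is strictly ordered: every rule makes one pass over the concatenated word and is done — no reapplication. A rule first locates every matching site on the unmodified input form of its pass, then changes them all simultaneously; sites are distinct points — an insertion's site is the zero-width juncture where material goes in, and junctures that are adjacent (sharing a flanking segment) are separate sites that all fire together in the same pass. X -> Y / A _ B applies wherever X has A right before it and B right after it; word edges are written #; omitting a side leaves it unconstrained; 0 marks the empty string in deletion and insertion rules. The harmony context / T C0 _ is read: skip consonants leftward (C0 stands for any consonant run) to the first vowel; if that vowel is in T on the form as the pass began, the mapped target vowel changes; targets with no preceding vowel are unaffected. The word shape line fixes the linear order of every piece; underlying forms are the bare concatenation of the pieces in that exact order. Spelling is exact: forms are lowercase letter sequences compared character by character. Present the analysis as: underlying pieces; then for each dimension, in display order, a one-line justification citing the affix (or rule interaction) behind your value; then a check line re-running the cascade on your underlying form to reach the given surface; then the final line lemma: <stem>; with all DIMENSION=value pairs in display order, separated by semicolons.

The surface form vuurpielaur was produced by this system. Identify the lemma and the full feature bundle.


underlying: vuir-pi-ela-ur
KEL=ol - signalled by the affix -ur
GRD=ri - signalled by the affix -pi
TOR=pa - signalled by the affix -ela
check: vuirpielaur -> vuurpielaur
lemma: vuir; KEL=ol; GRD=ri; TOR=pa


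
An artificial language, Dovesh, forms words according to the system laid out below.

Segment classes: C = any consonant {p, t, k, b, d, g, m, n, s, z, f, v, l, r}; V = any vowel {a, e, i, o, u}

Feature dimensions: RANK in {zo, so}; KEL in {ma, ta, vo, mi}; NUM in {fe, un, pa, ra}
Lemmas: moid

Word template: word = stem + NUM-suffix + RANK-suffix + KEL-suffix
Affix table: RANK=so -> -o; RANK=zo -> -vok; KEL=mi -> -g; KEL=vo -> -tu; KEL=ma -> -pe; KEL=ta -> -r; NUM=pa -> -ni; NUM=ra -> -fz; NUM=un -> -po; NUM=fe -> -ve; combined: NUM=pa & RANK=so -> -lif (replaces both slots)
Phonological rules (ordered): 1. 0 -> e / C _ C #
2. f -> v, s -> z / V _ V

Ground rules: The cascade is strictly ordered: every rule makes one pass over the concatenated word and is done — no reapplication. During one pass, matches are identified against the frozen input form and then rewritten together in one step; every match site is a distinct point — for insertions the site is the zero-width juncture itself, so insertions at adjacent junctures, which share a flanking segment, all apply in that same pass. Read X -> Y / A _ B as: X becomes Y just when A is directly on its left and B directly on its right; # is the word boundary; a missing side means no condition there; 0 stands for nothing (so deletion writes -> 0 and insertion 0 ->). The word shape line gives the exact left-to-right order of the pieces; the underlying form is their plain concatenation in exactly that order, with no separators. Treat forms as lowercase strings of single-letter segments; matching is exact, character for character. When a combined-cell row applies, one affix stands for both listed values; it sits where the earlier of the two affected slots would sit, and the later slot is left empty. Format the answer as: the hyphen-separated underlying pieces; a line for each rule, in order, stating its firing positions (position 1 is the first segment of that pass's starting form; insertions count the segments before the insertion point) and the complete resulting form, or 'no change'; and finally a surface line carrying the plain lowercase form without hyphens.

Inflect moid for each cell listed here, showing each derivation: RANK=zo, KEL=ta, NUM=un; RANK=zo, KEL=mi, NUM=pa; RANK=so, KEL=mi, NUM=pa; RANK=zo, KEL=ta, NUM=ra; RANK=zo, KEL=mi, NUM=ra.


cell RANK=zo, KEL=ta, NUM=un:
underlying: moid-po-vok-r
1. 0 -> e / C _ C #: inserts after position(s) 9: moidpovoker
2. f -> v, s -> z / V _ V: no change
surface: moidpovoker

cell RANK=zo, KEL=mi, NUM=pa:
underlying: moid-ni-vok-g
1. 0 -> e / C _ C #: inserts after position(s) 9: moidnivokeg
2. f -> v, s -> z / V _ V: no change
surface: moidnivokeg

cell RANK=so, KEL=mi, NUM=pa:
underlying: moid-lif-g
1. 0 -> e / C _ C #: inserts after position(s) 7: moidlifeg
2. f -> v, s -> z / V _ V: fires at position(s) 7: moidliveg
surface: moidliveg

cell RANK=zo, KEL=ta, NUM=ra:
underlying: moid-fz-vok-r
1. 0 -> e / C _ C #: inserts after position(s) 9: moidfzvoker
2. f -> v, s -> z / V _ V: no change
surface: moidfzvoker

cell RANK=zo, KEL=mi, NUM=ra:
underlying: moid-fz-vok-g
1. 0 -> e / C _ C #: inserts after position(s) 9: moidfzvokeg
2. f -> v, s -> z / V _ V: no change
surface: moidfzvokeg


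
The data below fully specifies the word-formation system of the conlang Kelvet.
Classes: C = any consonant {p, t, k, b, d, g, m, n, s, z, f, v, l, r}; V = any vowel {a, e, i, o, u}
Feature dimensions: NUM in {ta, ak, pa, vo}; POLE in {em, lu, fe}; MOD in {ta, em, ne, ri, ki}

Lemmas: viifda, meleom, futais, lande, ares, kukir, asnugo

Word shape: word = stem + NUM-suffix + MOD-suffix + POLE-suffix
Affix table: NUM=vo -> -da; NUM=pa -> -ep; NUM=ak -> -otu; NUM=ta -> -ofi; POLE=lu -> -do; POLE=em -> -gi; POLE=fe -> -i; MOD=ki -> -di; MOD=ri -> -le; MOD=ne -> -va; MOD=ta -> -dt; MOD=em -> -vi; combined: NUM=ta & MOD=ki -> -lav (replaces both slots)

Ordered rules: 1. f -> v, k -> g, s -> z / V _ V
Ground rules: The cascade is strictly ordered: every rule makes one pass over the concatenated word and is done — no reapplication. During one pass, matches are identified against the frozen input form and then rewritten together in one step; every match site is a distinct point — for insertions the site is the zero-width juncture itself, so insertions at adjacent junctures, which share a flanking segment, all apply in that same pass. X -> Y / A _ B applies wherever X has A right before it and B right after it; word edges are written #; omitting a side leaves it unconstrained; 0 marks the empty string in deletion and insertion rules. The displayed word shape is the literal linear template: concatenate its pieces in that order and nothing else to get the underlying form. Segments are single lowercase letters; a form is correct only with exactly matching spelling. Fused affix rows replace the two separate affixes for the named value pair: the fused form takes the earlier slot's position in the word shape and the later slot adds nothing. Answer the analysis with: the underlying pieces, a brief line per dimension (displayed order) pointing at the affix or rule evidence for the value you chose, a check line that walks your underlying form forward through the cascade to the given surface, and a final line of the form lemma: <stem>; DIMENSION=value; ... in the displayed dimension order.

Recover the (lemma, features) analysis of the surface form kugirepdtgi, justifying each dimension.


underlying: kukir-ep-dt-gi
NUM=pa - signalled by the affix -ep
POLE=em - signalled by the affix -gi
MOD=ta - signalled by the affix -dt
check: kukirepdtgi -> kugirepdtgi
lemma: kukir; NUM=pa; POLE=em; MOD=ta


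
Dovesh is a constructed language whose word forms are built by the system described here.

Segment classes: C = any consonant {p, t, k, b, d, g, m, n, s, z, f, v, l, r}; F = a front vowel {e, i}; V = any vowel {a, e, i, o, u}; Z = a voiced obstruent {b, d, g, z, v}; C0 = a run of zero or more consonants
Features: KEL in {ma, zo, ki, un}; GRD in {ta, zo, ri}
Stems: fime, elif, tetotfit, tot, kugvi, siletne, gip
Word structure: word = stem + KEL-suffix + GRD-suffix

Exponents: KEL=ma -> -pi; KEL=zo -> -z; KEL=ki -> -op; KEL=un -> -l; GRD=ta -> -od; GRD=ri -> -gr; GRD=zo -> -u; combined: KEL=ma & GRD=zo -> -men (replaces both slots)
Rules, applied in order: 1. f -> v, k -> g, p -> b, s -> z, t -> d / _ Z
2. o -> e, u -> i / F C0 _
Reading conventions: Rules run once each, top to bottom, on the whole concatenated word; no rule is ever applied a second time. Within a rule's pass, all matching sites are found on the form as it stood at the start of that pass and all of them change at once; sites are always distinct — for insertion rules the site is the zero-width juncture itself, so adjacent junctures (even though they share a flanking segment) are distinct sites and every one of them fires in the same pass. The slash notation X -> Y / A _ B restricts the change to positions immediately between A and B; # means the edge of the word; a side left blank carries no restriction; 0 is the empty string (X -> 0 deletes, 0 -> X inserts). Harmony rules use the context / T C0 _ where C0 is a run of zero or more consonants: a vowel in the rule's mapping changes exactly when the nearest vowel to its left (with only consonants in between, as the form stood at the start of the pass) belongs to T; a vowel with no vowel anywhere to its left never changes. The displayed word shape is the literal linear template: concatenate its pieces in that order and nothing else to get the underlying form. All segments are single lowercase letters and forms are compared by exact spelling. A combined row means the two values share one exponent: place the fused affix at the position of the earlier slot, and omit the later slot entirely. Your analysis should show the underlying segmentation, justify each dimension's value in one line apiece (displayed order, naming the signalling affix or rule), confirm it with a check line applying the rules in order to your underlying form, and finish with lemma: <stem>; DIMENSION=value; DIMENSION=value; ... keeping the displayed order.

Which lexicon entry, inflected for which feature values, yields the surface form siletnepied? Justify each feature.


underlying: siletne-pi-od
KEL=ma - signalled by the affix -pi
GRD=ta - signalled by the affix -od
check: siletnepiod -> siletnepiod -> siletnepied
lemma: siletne; KEL=ma; GRD=ta
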